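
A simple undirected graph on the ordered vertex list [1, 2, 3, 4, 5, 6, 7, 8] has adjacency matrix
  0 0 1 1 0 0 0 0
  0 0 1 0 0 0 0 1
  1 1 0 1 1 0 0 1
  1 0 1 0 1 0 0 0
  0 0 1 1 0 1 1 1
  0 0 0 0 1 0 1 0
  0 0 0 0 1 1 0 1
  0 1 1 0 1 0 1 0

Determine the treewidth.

A width-2 tree decomposition is:
Bags: B1 = {3, 4, 5}  B2 = {3, 5, 8}  B3 = {1, 3, 4}  B4 = {2, 3, 8}  B5 = {5, 7, 8}  B6 = {5, 6, 7}
Tree: B1–B2, B1–B3, B2–B4, B2–B5, B5–B6
Every bag has size at most 3, so the width is 3 − 1 = 2 and tw(G) ≤ 2. On the other hand G contains the 3-clique {2, 3, 8}. A clique must lie in a single bag of any decomposition, so no decomposition can have width below 2. Combining the bounds, tw(G) = 2.

2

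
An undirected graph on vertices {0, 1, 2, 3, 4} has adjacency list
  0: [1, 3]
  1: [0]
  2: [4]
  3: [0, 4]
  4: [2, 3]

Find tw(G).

A width-1 tree decomposition is:
Bags: B1 = {0, 1}  B2 = {0, 3}  B3 = {3, 4}  B4 = {2, 4}
Tree: B1–B2, B2–B3, B3–B4
The largest bag has 2 vertices, giving width 1; this decomposition certifies tw(G) ≤ 1. Since G has at least one edge (e.g. 1–0), it is not an edgeless graph, so tw(G) ≥ 1. The upper and lower bounds meet at 1, so that is the treewidth.

1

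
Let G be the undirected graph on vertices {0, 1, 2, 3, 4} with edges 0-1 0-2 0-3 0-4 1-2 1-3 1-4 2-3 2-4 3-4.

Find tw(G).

A width-4 tree decomposition is:
Bags: B1 = {0, 1, 2, 3, 4}
Tree: (single bag)
A single bag containing all 5 vertices is trivially a valid decomposition of width 4. On the other hand G contains the 5-clique {0, 1, 2, 3, 4}. A clique must lie in a single bag of any decomposition, so no decomposition can have width below 4. Therefore the treewidth is 4.

4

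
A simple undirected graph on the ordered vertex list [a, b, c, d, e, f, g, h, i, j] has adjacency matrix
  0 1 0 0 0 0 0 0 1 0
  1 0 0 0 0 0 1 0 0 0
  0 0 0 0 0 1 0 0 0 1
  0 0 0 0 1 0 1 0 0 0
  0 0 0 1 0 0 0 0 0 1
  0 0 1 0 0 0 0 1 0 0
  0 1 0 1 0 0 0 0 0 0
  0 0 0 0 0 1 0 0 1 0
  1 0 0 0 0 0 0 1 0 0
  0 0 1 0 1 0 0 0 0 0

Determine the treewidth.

A width-2 tree decomposition is:
Bags: B1 = {b, d, g}  B2 = {b, d, e}  B3 = {b, e, j}  B4 = {b, c, j}  B5 = {b, c, f}  B6 = {b, f, h}  B7 = {b, h, i}  B8 = {a, b, i}
Tree: B1–B2, B2–B3, B3–B4, B4–B5, B5–B6, B6–B7, B7–B8
Every bag has size at most 3, so the width is 3 − 1 = 2 and tw(G) ≤ 2. For the lower bound, G contains the cycle b–g–d–e–j–c–f–h–i–a–b, so G is not a forest; only forests have treewidth ≤ 1, hence tw(G) ≥ 2. Therefore the treewidth is 2.

2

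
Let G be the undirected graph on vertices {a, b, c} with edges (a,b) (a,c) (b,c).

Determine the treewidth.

2

A width-2 tree decomposition is:
Bags: B1 = {a, b, c}
Tree: (single bag)
With just one bag of size 3, the width is 3 − 1 = 2, so tw(G) ≤ 2. Conversely, {a, b, c} is a clique of size 3, and the vertices of any clique must share a bag in every tree decomposition; so some bag has ≥ 3 vertices and tw(G) ≥ 2. Therefore the treewidth is 2.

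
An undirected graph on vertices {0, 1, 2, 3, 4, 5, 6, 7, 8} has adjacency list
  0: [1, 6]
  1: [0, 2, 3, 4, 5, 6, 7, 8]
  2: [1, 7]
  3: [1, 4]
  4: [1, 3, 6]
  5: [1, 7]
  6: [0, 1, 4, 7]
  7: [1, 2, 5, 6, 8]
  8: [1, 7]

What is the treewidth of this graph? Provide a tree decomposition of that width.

Treewidth 2.
One optimal decomposition is:
Bags: B1 = {1, 7, 8}  B2 = {1, 2, 7}  B3 = {1, 5, 7}  B4 = {1, 6, 7}  B5 = {0, 1, 6}  B6 = {1, 4, 6}  B7 = {1, 3, 4}
Tree: B1–B2, B1–B3, B1–B4, B4–B5, B4–B6, B6–B7

Every bag has size at most 3, so the width is 3 − 1 = 2 and tw(G) ≤ 2. On the other hand G contains the 3-clique {0, 1, 6}. A clique must lie in a single bag of any decomposition, so no decomposition can have width below 2. Hence tw(G) = 2 exactly.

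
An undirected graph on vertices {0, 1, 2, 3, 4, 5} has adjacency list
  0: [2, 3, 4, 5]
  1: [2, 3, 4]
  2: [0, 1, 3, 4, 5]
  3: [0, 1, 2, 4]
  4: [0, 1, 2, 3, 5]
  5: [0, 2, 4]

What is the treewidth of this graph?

A width-3 tree decomposition is:
Bags: B1 = {0, 2, 3, 4}  B2 = {0, 2, 4, 5}  B3 = {1, 2, 3, 4}
Tree: B1–B2, B1–B3
Each bag holds 4 vertices, so the decomposition has width 3, which upper-bounds the treewidth. On the other hand G contains the 4-clique {0, 2, 3, 4}. A clique must lie in a single bag of any decomposition, so no decomposition can have width below 3. Combining the bounds, tw(G) = 3.

3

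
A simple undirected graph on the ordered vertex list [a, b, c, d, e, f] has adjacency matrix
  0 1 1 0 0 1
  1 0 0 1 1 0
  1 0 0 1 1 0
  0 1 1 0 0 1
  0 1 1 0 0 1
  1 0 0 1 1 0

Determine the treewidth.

A width-3 tree decomposition is:
Bags: B1 = {a, b, d, e}  B2 = {a, c, d, e}  B3 = {a, d, e, f}
Tree: B1–B2, B2–B3
Every bag has size at most 4, so the width is 4 − 1 = 3 and tw(G) ≤ 3. For the lower bound: the 4 vertex sets {b,e}, {c,d}, {a}, {f} are disjoint, each induces a connected subgraph, and every pair is joined by at least one edge of G. Contracting each set to a single vertex therefore yields K_{4} as a minor, and since treewidth is minor-monotone, tw(G) ≥ tw(K_{4}) = 3. Therefore the treewidth is 3.

3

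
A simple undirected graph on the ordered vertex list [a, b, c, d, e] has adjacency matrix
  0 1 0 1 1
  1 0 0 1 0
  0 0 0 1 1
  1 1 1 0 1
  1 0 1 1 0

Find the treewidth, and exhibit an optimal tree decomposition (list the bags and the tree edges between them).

The largest bag has 3 vertices, giving width 2; this decomposition certifies tw(G) ≤ 2. Conversely, {c, d, e} is a clique of size 3, and the vertices of any clique must share a bag in every tree decomposition; so some bag has ≥ 3 vertices and tw(G) ≥ 2. Therefore the treewidth is 2.

Treewidth 2.
One such decomposition:
Bags: B1 = {a, d, e}  B2 = {c, d, e}  B3 = {a, b, d}
Tree: B1–B2, B1–B3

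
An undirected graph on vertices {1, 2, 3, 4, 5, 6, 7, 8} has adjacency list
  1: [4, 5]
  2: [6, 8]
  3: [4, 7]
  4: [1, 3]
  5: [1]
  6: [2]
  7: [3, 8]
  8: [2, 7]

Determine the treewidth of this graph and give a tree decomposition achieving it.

The largest bag has 2 vertices, giving width 1; this decomposition certifies tw(G) ≤ 1. Since G has at least one edge (e.g. 5–1), it is not an edgeless graph, so tw(G) ≥ 1. The upper and lower bounds meet at 1, so that is the treewidth.

Treewidth 1.
One optimal decomposition is:
Bags: B1 = {1, 5}  B2 = {1, 4}  B3 = {3, 4}  B4 = {3, 7}  B5 = {7, 8}  B6 = {2, 8}  B7 = {2, 6}
Tree: B1–B2, B2–B3, B3–B4, B4–B5, B5–B6, B6–B7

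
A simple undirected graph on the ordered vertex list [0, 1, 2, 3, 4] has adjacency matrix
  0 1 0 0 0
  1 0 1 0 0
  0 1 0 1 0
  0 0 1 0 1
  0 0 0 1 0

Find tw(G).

1

A width-1 tree decomposition is:
Bags: B1 = {3, 4}  B2 = {2, 3}  B3 = {1, 2}  B4 = {0, 1}
Tree: B1–B2, B2–B3, B3–B4
Each bag holds 2 vertices, so the decomposition has width 1, which upper-bounds the treewidth. Any graph with an edge has treewidth ≥ 1, and G has the edge 4–3. Therefore the treewidth is 1.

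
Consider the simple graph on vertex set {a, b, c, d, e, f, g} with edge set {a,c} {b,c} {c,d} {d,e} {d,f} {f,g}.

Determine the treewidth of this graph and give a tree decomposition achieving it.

Treewidth 1.
One such decomposition:
Bags: B1 = {b, c}  B2 = {c, d}  B3 = {d, e}  B4 = {d, f}  B5 = {f, g}  B6 = {a, c}
Tree: B1–B2, B2–B3, B2–B4, B4–B5, B1–B6

Every bag has size at most 2, so the width is 2 − 1 = 1 and tw(G) ≤ 1. Since G has at least one edge (e.g. c–b), it is not an edgeless graph, so tw(G) ≥ 1. The upper and lower bounds meet at 1, so that is the treewidth.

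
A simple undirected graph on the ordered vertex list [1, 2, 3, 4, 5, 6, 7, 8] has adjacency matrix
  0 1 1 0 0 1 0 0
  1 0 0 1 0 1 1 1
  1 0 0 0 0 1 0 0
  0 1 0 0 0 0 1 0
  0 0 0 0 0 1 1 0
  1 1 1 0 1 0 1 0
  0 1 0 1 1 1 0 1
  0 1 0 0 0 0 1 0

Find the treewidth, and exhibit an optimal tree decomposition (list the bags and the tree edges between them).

Treewidth 2.
One optimal decomposition is:
Bags: B1 = {2, 7, 8}  B2 = {2, 6, 7}  B3 = {5, 6, 7}  B4 = {1, 2, 6}  B5 = {2, 4, 7}  B6 = {1, 3, 6}
Tree: B1–B2, B2–B3, B2–B4, B1–B5, B4–B6

Each bag holds 3 vertices, so the decomposition has width 2, which upper-bounds the treewidth. On the other hand G contains the 3-clique {1, 2, 6}. A clique must lie in a single bag of any decomposition, so no decomposition can have width below 2. The upper and lower bounds meet at 2, so that is the treewidth.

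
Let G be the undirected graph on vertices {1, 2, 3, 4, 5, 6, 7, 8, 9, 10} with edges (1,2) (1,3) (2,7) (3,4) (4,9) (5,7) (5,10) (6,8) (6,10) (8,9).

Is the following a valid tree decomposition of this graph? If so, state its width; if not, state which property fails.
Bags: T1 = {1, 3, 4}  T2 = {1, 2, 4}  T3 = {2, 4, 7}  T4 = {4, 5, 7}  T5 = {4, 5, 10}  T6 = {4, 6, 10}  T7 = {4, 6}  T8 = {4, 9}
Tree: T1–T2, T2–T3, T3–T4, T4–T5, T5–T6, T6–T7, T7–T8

No — vertex 8 appears in no bag.

A tree decomposition must satisfy three properties: every vertex lies in some bag; for every edge, both endpoints lie together in some bag; and for every vertex, the bags containing it form a connected subtree. Here vertex 8 appears in no bag, so the decomposition is invalid.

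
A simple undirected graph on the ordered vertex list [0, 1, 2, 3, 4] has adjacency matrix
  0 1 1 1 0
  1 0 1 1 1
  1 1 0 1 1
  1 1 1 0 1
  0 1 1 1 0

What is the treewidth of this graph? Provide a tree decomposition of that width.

Treewidth 3.
Bags: B1 = {0, 1, 2, 3}  B2 = {1, 2, 3, 4}
Tree: B1–B2

Every bag has size at most 4, so the width is 4 − 1 = 3 and tw(G) ≤ 3. Conversely, {0, 1, 2, 3} is a clique of size 4, and the vertices of any clique must share a bag in every tree decomposition; so some bag has ≥ 4 vertices and tw(G) ≥ 3. The upper and lower bounds meet at 3, so that is the treewidth.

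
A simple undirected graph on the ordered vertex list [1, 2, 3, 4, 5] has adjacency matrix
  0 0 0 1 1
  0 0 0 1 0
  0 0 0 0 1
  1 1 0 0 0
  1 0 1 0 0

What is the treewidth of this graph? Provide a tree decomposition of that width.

Treewidth 1.
One such decomposition:
Bags: B1 = {3, 5}  B2 = {1, 5}  B3 = {1, 4}  B4 = {2, 4}
Tree: B1–B2, B2–B3, B3–B4

Each bag holds 2 vertices, so the decomposition has width 1, which upper-bounds the treewidth. G has an edge, so its treewidth is at least 1. Therefore the treewidth is 1.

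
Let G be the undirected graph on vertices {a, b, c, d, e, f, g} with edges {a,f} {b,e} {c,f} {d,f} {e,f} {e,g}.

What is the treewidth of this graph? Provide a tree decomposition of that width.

Treewidth 1.
One such decomposition:
Bags: B1 = {b, e}  B2 = {e, f}  B3 = {c, f}  B4 = {a, f}  B5 = {e, g}  B6 = {d, f}
Tree: B1–B2, B2–B3, B3–B4, B2–B5, B2–B6

Every bag has size at most 2, so the width is 2 − 1 = 1 and tw(G) ≤ 1. Since G has at least one edge (e.g. b–e), it is not an edgeless graph, so tw(G) ≥ 1. Combining the bounds, tw(G) = 1.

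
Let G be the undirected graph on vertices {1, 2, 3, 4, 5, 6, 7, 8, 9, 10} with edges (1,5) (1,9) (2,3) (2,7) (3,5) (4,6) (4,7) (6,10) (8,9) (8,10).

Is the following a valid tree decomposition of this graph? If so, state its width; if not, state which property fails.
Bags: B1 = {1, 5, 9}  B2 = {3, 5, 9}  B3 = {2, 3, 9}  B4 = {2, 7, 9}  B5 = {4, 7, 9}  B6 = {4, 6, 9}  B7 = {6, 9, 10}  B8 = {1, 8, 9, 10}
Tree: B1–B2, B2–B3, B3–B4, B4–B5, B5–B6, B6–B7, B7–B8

A tree decomposition must satisfy three properties: every vertex lies in some bag; for every edge, both endpoints lie together in some bag; and for every vertex, the bags containing it form a connected subtree. Here bags containing vertex 1 are not connected in the tree, so the decomposition is invalid.

No — bags containing vertex 1 are not connected in the tree.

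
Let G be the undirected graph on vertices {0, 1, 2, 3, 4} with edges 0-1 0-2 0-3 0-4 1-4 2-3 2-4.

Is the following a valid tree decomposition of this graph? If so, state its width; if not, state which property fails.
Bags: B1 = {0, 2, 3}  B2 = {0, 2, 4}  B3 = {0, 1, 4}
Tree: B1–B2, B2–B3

Every vertex of G appears in some bag (union = {0, 1, 2, 3, 4}); every edge is covered by a bag; and for each vertex v the set of bags containing v is connected in the bag tree. The decomposition is therefore valid. The largest bag has 3 vertices, so the width is 2.

Yes; width 2.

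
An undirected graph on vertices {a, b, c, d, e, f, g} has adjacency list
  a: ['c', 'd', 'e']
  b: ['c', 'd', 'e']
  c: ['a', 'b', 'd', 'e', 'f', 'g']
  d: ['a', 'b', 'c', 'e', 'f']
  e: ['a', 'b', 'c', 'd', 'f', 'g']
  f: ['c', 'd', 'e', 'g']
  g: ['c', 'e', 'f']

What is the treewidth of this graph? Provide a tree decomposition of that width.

Each bag holds 4 vertices, so the decomposition has width 3, which upper-bounds the treewidth. On the other hand G contains the 4-clique {c, d, e, f}. A clique must lie in a single bag of any decomposition, so no decomposition can have width below 3. Combining the bounds, tw(G) = 3.

Treewidth 3.
One such decomposition:
Bags: B1 = {c, d, e, f}  B2 = {a, c, d, e}  B3 = {b, c, d, e}  B4 = {c, e, f, g}
Tree: B1–B2, B2–B3, B1–B4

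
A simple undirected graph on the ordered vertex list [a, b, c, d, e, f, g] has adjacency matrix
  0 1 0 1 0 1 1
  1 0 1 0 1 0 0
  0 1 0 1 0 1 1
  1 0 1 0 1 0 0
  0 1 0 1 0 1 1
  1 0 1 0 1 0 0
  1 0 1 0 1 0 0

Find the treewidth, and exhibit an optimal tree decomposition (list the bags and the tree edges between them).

Each bag holds 4 vertices, so the decomposition has width 3, which upper-bounds the treewidth. For the lower bound: the 4 vertex sets {a,d}, {b,c}, {e}, {g} are disjoint, each induces a connected subgraph, and every pair is joined by at least one edge of G. Contracting each set to a single vertex therefore yields K_{4} as a minor, and since treewidth is minor-monotone, tw(G) ≥ tw(K_{4}) = 3. The upper and lower bounds meet at 3, so that is the treewidth.

Treewidth 3.
One such decomposition:
Bags: B1 = {a, c, d, e}  B2 = {a, b, c, e}  B3 = {a, c, e, g}  B4 = {a, c, e, f}
Tree: B1–B2, B2–B3, B3–B4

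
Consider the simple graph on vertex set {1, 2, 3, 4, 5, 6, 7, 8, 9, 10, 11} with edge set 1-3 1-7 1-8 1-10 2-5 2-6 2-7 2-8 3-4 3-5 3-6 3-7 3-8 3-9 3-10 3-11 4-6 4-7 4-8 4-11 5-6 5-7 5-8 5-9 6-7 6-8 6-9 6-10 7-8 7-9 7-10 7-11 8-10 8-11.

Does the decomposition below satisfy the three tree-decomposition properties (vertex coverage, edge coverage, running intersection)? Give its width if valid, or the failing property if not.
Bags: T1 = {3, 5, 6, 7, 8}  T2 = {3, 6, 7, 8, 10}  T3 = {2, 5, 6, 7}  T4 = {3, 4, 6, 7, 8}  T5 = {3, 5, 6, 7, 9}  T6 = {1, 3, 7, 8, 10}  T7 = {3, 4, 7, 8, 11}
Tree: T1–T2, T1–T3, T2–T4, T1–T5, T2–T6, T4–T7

A tree decomposition must satisfy three properties: every vertex lies in some bag; for every edge, both endpoints lie together in some bag; and for every vertex, the bags containing it form a connected subtree. Here edge (8,2) lies in no bag, so the decomposition is invalid.

No — edge (8,2) lies in no bag.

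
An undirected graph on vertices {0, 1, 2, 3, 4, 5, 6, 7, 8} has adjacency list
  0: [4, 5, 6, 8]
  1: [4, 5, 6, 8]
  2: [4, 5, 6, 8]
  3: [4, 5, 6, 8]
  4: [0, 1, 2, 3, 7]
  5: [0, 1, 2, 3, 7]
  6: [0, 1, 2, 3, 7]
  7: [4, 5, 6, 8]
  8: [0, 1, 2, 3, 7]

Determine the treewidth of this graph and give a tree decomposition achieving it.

Treewidth 4.
One such decomposition:
Bags: B1 = {2, 4, 5, 6, 8}  B2 = {4, 5, 6, 7, 8}  B3 = {0, 4, 5, 6, 8}  B4 = {3, 4, 5, 6, 8}  B5 = {1, 4, 5, 6, 8}
Tree: B1–B2, B2–B3, B3–B4, B4–B5

Each bag holds 5 vertices, so the decomposition has width 4, which upper-bounds the treewidth. For the lower bound: the 5 vertex sets {2,6}, {7,8}, {0,5}, {4}, {3} are disjoint, each induces a connected subgraph, and every pair is joined by at least one edge of G. Contracting each set to a single vertex therefore yields K_{5} as a minor, and since treewidth is minor-monotone, tw(G) ≥ tw(K_{5}) = 4. Therefore the treewidth is 4.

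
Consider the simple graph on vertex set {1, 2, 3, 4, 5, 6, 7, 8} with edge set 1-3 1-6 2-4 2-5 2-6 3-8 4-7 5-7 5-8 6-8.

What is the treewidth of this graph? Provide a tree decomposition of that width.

Each bag holds 3 vertices, so the decomposition has width 2, which upper-bounds the treewidth. Since 3–1–6–8–3 is a cycle in G, G is not acyclic. Forests are exactly the graphs of treewidth ≤ 1, so tw(G) ≥ 2. Combining the bounds, tw(G) = 2.

Treewidth 2.
One optimal decomposition is:
Bags: B1 = {1, 3, 8}  B2 = {1, 6, 8}  B3 = {5, 6, 8}  B4 = {2, 5, 6}  B5 = {2, 5, 7}  B6 = {2, 4, 7}
Tree: B1–B2, B2–B3, B3–B4, B4–B5, B5–B6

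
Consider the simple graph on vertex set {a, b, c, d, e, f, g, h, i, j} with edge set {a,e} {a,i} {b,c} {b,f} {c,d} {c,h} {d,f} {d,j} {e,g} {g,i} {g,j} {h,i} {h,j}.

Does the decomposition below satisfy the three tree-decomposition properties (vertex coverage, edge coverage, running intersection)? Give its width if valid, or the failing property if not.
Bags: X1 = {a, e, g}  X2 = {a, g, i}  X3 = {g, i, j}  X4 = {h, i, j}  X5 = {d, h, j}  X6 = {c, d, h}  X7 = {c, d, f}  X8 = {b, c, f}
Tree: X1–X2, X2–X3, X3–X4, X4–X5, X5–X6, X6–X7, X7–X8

Checking the three conditions: (i) the bags cover all of {a, b, c, d, e, f, g, h, i, j}; (ii) for each edge, some bag contains both endpoints; (iii) the bags containing any fixed vertex form a subtree. All hold, so the decomposition is valid with width 3 − 1 = 2.

Yes; width 2.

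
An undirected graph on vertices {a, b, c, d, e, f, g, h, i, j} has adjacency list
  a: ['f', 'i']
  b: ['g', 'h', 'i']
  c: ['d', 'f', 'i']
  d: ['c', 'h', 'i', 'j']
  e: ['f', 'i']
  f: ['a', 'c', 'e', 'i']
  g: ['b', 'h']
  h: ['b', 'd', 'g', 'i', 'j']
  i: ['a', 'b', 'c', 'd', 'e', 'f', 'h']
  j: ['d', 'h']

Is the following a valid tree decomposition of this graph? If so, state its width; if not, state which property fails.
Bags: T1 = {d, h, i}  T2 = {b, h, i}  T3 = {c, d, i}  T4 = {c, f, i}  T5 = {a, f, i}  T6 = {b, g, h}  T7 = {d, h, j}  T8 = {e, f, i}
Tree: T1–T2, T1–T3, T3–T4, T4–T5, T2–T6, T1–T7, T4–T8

Yes; width 2.

Every vertex of G appears in some bag (union = {a, b, c, d, e, f, g, h, i, j}); every edge is covered by a bag; and for each vertex v the set of bags containing v is connected in the bag tree. The decomposition is therefore valid. The largest bag has 3 vertices, so the width is 2.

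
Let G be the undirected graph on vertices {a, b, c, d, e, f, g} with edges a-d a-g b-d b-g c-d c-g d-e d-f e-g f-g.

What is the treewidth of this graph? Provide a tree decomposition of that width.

Treewidth 2.
One such decomposition:
Bags: B1 = {a, d, g}  B2 = {d, f, g}  B3 = {d, e, g}  B4 = {c, d, g}  B5 = {b, d, g}
Tree: B1–B2, B2–B3, B3–B4, B4–B5

Every bag has size at most 3, so the width is 3 − 1 = 2 and tw(G) ≤ 2. Since d–a–g–f–d is a cycle in G, G is not acyclic. Forests are exactly the graphs of treewidth ≤ 1, so tw(G) ≥ 2. Hence tw(G) = 2 exactly.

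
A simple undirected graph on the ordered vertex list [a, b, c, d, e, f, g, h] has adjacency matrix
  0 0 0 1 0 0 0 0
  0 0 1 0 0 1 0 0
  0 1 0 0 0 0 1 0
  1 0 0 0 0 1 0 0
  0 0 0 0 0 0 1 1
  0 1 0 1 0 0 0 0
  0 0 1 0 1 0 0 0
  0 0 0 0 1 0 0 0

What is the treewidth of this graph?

A width-1 tree decomposition is:
Bags: B1 = {e, h}  B2 = {e, g}  B3 = {c, g}  B4 = {b, c}  B5 = {b, f}  B6 = {d, f}  B7 = {a, d}
Tree: B1–B2, B2–B3, B3–B4, B4–B5, B5–B6, B6–B7
Every bag has size at most 2, so the width is 2 − 1 = 1 and tw(G) ≤ 1. G has an edge, so its treewidth is at least 1. The upper and lower bounds meet at 1, so that is the treewidth.

1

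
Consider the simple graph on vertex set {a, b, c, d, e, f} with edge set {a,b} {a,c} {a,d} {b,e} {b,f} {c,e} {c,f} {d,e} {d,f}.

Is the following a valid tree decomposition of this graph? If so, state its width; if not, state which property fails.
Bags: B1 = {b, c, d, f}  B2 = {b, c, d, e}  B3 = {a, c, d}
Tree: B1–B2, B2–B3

No — edge (b,a) lies in no bag.

A tree decomposition must satisfy three properties: every vertex lies in some bag; for every edge, both endpoints lie together in some bag; and for every vertex, the bags containing it form a connected subtree. Here edge (b,a) lies in no bag, so the decomposition is invalid.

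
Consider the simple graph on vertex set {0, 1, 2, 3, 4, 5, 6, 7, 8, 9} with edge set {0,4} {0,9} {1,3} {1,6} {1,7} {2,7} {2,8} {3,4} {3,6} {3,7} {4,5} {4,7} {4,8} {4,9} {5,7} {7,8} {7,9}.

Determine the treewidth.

A width-2 tree decomposition is:
Bags: B1 = {4, 7, 9}  B2 = {4, 5, 7}  B3 = {3, 4, 7}  B4 = {0, 4, 9}  B5 = {1, 3, 7}  B6 = {1, 3, 6}  B7 = {4, 7, 8}  B8 = {2, 7, 8}
Tree: B1–B2, B1–B3, B1–B4, B3–B5, B5–B6, B3–B7, B7–B8
Every bag has size at most 3, so the width is 3 − 1 = 2 and tw(G) ≤ 2. Conversely, {0, 4, 9} is a clique of size 3, and the vertices of any clique must share a bag in every tree decomposition; so some bag has ≥ 3 vertices and tw(G) ≥ 2. Combining the bounds, tw(G) = 2.

2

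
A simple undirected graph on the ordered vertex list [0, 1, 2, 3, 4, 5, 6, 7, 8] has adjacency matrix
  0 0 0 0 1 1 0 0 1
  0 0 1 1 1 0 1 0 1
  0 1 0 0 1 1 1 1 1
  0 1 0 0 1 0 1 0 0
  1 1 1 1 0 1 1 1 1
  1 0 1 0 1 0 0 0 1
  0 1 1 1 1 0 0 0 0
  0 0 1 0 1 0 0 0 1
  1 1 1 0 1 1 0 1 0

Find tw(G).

3

A width-3 tree decomposition is:
Bags: B1 = {2, 4, 5, 8}  B2 = {1, 2, 4, 8}  B3 = {1, 2, 4, 6}  B4 = {0, 4, 5, 8}  B5 = {1, 3, 4, 6}  B6 = {2, 4, 7, 8}
Tree: B1–B2, B2–B3, B1–B4, B3–B5, B1–B6
Each bag holds 4 vertices, so the decomposition has width 3, which upper-bounds the treewidth. Conversely, {0, 4, 5, 8} is a clique of size 4, and the vertices of any clique must share a bag in every tree decomposition; so some bag has ≥ 4 vertices and tw(G) ≥ 3. Hence tw(G) = 3 exactly.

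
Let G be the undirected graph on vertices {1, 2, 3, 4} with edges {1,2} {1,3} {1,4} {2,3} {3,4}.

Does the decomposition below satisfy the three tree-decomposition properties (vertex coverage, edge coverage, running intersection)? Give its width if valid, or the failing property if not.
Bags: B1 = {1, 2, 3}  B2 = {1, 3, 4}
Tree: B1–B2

Every vertex of G appears in some bag (union = {1, 2, 3, 4}); every edge is covered by a bag; and for each vertex v the set of bags containing v is connected in the bag tree. The decomposition is therefore valid. The largest bag has 3 vertices, so the width is 2.

Yes; width 2.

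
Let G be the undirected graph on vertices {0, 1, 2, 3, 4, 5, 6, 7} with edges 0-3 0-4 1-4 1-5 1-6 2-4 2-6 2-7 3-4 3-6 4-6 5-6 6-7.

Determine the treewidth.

A width-2 tree decomposition is:
Bags: B1 = {2, 4, 6}  B2 = {3, 4, 6}  B3 = {1, 4, 6}  B4 = {0, 3, 4}  B5 = {2, 6, 7}  B6 = {1, 5, 6}
Tree: B1–B2, B1–B3, B2–B4, B1–B5, B3–B6
The largest bag has 3 vertices, giving width 2; this decomposition certifies tw(G) ≤ 2. Conversely, {0, 3, 4} is a clique of size 3, and the vertices of any clique must share a bag in every tree decomposition; so some bag has ≥ 3 vertices and tw(G) ≥ 2. Combining the bounds, tw(G) = 2.

2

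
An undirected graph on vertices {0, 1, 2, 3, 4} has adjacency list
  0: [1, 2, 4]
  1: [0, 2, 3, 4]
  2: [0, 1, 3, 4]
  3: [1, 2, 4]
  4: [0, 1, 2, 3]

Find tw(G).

A width-3 tree decomposition is:
Bags: B1 = {0, 1, 2, 4}  B2 = {1, 2, 3, 4}
Tree: B1–B2
The largest bag has 4 vertices, giving width 3; this decomposition certifies tw(G) ≤ 3. On the other hand G contains the 4-clique {0, 1, 2, 4}. A clique must lie in a single bag of any decomposition, so no decomposition can have width below 3. The upper and lower bounds meet at 3, so that is the treewidth.

3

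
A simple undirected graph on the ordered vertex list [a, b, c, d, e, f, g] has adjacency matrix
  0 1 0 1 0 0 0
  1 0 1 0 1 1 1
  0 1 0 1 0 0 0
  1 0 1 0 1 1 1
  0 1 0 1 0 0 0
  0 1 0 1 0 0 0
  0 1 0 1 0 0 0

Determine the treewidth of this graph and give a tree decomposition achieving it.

The largest bag has 3 vertices, giving width 2; this decomposition certifies tw(G) ≤ 2. Since b–g–d–a–b is a cycle in G, G is not acyclic. Forests are exactly the graphs of treewidth ≤ 1, so tw(G) ≥ 2. Therefore the treewidth is 2.

Treewidth 2.
One optimal decomposition is:
Bags: B1 = {b, d, g}  B2 = {a, b, d}  B3 = {b, c, d}  B4 = {b, d, f}  B5 = {b, d, e}
Tree: B1–B2, B2–B3, B3–B4, B4–B5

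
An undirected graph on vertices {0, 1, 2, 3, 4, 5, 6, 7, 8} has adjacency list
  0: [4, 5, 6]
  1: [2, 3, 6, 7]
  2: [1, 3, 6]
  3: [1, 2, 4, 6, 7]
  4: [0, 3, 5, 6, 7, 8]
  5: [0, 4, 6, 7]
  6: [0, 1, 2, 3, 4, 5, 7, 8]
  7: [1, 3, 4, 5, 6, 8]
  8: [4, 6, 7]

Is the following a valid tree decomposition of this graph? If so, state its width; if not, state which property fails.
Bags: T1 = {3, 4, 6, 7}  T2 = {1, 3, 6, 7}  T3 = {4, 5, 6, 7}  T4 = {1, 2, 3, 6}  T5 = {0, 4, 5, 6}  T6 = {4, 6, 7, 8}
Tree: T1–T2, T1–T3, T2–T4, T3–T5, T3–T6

Checking the three conditions: (i) the bags cover all of {0, 1, 2, 3, 4, 5, 6, 7, 8}; (ii) for each edge, some bag contains both endpoints; (iii) the bags containing any fixed vertex form a subtree. All hold, so the decomposition is valid with width 4 − 1 = 3.

Yes; width 3.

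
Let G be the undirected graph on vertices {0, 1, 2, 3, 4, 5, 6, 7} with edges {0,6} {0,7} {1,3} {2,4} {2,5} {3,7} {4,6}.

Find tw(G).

1

A width-1 tree decomposition is:
Bags: B1 = {2, 5}  B2 = {2, 4}  B3 = {4, 6}  B4 = {0, 6}  B5 = {0, 7}  B6 = {3, 7}  B7 = {1, 3}
Tree: B1–B2, B2–B3, B3–B4, B4–B5, B5–B6, B6–B7
Every bag has size at most 2, so the width is 2 − 1 = 1 and tw(G) ≤ 1. Any graph with an edge has treewidth ≥ 1, and G has the edge 5–2. Therefore the treewidth is 1.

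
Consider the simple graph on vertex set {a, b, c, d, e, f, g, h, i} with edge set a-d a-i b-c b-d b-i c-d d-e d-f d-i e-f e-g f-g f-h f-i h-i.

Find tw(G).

A width-2 tree decomposition is:
Bags: B1 = {d, e, f}  B2 = {e, f, g}  B3 = {d, f, i}  B4 = {b, d, i}  B5 = {f, h, i}  B6 = {a, d, i}  B7 = {b, c, d}
Tree: B1–B2, B1–B3, B3–B4, B3–B5, B4–B6, B4–B7
Each bag holds 3 vertices, so the decomposition has width 2, which upper-bounds the treewidth. For the lower bound, the 3 vertices {d, e, f} are pairwise adjacent, and any tree decomposition puts a clique entirely inside one bag — forcing width ≥ 2. The upper and lower bounds meet at 2, so that is the treewidth.

2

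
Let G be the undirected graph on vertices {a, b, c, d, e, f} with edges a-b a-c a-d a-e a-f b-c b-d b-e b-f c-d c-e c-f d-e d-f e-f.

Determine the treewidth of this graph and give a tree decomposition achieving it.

A single bag containing all 6 vertices is trivially a valid decomposition of width 5. Conversely, {a, b, c, d, e, f} is a clique of size 6, and the vertices of any clique must share a bag in every tree decomposition; so some bag has ≥ 6 vertices and tw(G) ≥ 5. Hence tw(G) = 5 exactly.

Treewidth 5.
Bags: B1 = {a, b, c, d, e, f}
Tree: (single bag)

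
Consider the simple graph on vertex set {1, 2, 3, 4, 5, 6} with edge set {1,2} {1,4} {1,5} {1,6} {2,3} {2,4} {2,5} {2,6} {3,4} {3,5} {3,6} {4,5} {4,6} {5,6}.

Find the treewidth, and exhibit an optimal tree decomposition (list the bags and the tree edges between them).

Treewidth 4.
One optimal decomposition is:
Bags: B1 = {1, 2, 4, 5, 6}  B2 = {2, 3, 4, 5, 6}
Tree: B1–B2

Each bag holds 5 vertices, so the decomposition has width 4, which upper-bounds the treewidth. For the lower bound, the 5 vertices {1, 2, 4, 5, 6} are pairwise adjacent, and any tree decomposition puts a clique entirely inside one bag — forcing width ≥ 4. Combining the bounds, tw(G) = 4.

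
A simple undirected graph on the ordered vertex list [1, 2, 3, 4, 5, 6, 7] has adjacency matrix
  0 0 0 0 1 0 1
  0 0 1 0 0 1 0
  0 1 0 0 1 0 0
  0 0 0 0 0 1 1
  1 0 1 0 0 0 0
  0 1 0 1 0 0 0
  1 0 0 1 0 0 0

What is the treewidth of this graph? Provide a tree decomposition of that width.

Treewidth 2.
Bags: B1 = {2, 3, 5}  B2 = {1, 2, 5}  B3 = {1, 2, 7}  B4 = {2, 4, 7}  B5 = {2, 4, 6}
Tree: B1–B2, B2–B3, B3–B4, B4–B5

Each bag holds 3 vertices, so the decomposition has width 2, which upper-bounds the treewidth. Since 2–3–5–1–7–4–6–2 is a cycle in G, G is not acyclic. Forests are exactly the graphs of treewidth ≤ 1, so tw(G) ≥ 2. Hence tw(G) = 2 exactly.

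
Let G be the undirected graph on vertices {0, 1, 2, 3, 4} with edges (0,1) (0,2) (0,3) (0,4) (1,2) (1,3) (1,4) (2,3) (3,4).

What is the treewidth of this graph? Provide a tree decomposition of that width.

The largest bag has 4 vertices, giving width 3; this decomposition certifies tw(G) ≤ 3. On the other hand G contains the 4-clique {0, 1, 2, 3}. A clique must lie in a single bag of any decomposition, so no decomposition can have width below 3. The upper and lower bounds meet at 3, so that is the treewidth.

Treewidth 3.
Bags: B1 = {0, 1, 3, 4}  B2 = {0, 1, 2, 3}
Tree: B1–B2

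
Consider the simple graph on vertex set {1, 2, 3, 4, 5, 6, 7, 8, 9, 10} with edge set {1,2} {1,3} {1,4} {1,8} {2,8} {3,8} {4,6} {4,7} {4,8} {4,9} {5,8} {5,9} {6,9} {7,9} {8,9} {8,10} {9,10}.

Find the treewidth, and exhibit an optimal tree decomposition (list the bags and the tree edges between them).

Treewidth 2.
Bags: B1 = {4, 8, 9}  B2 = {1, 4, 8}  B3 = {4, 6, 9}  B4 = {4, 7, 9}  B5 = {1, 2, 8}  B6 = {5, 8, 9}  B7 = {8, 9, 10}  B8 = {1, 3, 8}
Tree: B1–B2, B1–B3, B3–B4, B2–B5, B1–B6, B6–B7, B2–B8

Every bag has size at most 3, so the width is 3 − 1 = 2 and tw(G) ≤ 2. On the other hand G contains the 3-clique {1, 2, 8}. A clique must lie in a single bag of any decomposition, so no decomposition can have width below 2. Combining the bounds, tw(G) = 2.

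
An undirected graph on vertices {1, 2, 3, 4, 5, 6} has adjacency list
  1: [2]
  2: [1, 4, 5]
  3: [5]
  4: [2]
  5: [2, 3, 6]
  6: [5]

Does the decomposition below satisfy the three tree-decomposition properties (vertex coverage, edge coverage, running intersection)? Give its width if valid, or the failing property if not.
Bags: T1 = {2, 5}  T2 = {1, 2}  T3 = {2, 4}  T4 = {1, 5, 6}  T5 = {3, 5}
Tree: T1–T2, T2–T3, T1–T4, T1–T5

A tree decomposition must satisfy three properties: every vertex lies in some bag; for every edge, both endpoints lie together in some bag; and for every vertex, the bags containing it form a connected subtree. Here bags containing vertex 1 are not connected in the tree, so the decomposition is invalid.

No — bags containing vertex 1 are not connected in the tree.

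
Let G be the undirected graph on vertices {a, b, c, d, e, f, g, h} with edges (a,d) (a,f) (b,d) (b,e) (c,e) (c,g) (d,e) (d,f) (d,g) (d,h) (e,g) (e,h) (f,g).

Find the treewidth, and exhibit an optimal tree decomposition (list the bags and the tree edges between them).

Treewidth 2.
Bags: B1 = {d, e, g}  B2 = {b, d, e}  B3 = {d, f, g}  B4 = {a, d, f}  B5 = {c, e, g}  B6 = {d, e, h}
Tree: B1–B2, B1–B3, B3–B4, B1–B5, B2–B6

Each bag holds 3 vertices, so the decomposition has width 2, which upper-bounds the treewidth. On the other hand G contains the 3-clique {a, d, f}. A clique must lie in a single bag of any decomposition, so no decomposition can have width below 2. Hence tw(G) = 2 exactly.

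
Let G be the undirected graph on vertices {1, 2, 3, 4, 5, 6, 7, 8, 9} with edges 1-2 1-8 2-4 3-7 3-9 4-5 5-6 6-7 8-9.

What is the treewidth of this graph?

A width-2 tree decomposition is:
Bags: B1 = {5, 6, 7}  B2 = {3, 5, 7}  B3 = {3, 5, 9}  B4 = {5, 8, 9}  B5 = {1, 5, 8}  B6 = {1, 2, 5}  B7 = {2, 4, 5}
Tree: B1–B2, B2–B3, B3–B4, B4–B5, B5–B6, B6–B7
The largest bag has 3 vertices, giving width 2; this decomposition certifies tw(G) ≤ 2. For the lower bound, G contains the cycle 5–6–7–3–9–8–1–2–4–5, so G is not a forest; only forests have treewidth ≤ 1, hence tw(G) ≥ 2. Hence tw(G) = 2 exactly.

2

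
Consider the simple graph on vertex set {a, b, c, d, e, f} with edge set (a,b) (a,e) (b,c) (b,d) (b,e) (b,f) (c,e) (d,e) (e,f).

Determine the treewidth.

A width-2 tree decomposition is:
Bags: B1 = {a, b, e}  B2 = {b, e, f}  B3 = {b, c, e}  B4 = {b, d, e}
Tree: B1–B2, B2–B3, B2–B4
Each bag holds 3 vertices, so the decomposition has width 2, which upper-bounds the treewidth. For the lower bound, the 3 vertices {b, d, e} are pairwise adjacent, and any tree decomposition puts a clique entirely inside one bag — forcing width ≥ 2. Therefore the treewidth is 2.

2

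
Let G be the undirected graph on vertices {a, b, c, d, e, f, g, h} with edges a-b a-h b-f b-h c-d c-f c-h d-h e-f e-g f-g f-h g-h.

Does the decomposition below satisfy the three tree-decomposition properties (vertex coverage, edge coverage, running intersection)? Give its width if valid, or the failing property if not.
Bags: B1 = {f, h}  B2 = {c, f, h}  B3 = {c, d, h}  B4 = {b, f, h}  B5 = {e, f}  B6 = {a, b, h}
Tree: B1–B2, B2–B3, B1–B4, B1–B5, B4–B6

A tree decomposition must satisfy three properties: every vertex lies in some bag; for every edge, both endpoints lie together in some bag; and for every vertex, the bags containing it form a connected subtree. Here vertex g appears in no bag, so the decomposition is invalid.

No — vertex g appears in no bag.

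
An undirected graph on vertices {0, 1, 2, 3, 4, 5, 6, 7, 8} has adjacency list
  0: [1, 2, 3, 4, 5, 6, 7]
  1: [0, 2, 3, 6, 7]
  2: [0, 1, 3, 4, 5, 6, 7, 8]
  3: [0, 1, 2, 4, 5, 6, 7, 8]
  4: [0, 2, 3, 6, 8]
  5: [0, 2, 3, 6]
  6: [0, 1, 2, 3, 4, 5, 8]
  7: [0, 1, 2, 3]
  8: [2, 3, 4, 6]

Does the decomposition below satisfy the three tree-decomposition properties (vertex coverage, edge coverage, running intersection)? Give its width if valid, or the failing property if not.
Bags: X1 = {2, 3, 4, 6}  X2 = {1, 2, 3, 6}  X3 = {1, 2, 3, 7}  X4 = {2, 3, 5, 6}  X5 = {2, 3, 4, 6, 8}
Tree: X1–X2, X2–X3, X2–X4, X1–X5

A tree decomposition must satisfy three properties: every vertex lies in some bag; for every edge, both endpoints lie together in some bag; and for every vertex, the bags containing it form a connected subtree. Here vertex 0 appears in no bag, so the decomposition is invalid.

No — vertex 0 appears in no bag.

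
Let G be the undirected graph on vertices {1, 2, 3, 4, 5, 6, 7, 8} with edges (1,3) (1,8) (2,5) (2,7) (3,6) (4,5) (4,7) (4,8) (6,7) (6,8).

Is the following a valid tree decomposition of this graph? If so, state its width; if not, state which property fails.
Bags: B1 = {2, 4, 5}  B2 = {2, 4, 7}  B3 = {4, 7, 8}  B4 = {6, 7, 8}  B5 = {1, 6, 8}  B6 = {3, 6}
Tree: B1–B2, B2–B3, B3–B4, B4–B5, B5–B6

A tree decomposition must satisfy three properties: every vertex lies in some bag; for every edge, both endpoints lie together in some bag; and for every vertex, the bags containing it form a connected subtree. Here edge (1,3) lies in no bag, so the decomposition is invalid.

No — edge (1,3) lies in no bag.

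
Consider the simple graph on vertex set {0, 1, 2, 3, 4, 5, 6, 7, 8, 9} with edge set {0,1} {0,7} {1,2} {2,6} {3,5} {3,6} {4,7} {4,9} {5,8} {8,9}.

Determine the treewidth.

2

A width-2 tree decomposition is:
Bags: B1 = {4, 8, 9}  B2 = {4, 5, 8}  B3 = {3, 4, 5}  B4 = {3, 4, 6}  B5 = {2, 4, 6}  B6 = {1, 2, 4}  B7 = {0, 1, 4}  B8 = {0, 4, 7}
Tree: B1–B2, B2–B3, B3–B4, B4–B5, B5–B6, B6–B7, B7–B8
The largest bag has 3 vertices, giving width 2; this decomposition certifies tw(G) ≤ 2. For the lower bound, G contains the cycle 4–9–8–5–3–6–2–1–0–7–4, so G is not a forest; only forests have treewidth ≤ 1, hence tw(G) ≥ 2. Combining the bounds, tw(G) = 2.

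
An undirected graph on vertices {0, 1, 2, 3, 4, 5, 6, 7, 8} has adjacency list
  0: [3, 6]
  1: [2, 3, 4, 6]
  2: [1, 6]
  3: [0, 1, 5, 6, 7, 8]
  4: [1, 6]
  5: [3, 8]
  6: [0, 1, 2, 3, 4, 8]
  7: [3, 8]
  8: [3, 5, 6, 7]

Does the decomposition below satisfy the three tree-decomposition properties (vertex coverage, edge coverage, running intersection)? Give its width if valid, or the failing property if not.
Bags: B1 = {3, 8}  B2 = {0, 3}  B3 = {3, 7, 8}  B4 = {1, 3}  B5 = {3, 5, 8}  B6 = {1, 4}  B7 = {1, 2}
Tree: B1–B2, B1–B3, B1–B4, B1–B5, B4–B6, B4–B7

A tree decomposition must satisfy three properties: every vertex lies in some bag; for every edge, both endpoints lie together in some bag; and for every vertex, the bags containing it form a connected subtree. Here vertex 6 appears in no bag, so the decomposition is invalid.

No — vertex 6 appears in no bag.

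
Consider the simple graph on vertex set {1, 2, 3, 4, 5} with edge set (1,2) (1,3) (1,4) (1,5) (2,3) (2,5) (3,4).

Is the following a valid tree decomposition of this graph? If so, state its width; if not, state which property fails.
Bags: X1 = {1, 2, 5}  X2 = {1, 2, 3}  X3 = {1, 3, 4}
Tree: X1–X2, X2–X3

Yes; width 2.

Vertex coverage: the bags together contain {1, 2, 3, 4, 5}, the full vertex set. Edge coverage: each edge of G has both endpoints in at least one bag. Running intersection: for every vertex, the bags containing it form a connected subtree. All three properties hold, so this is a valid tree decomposition of width max|bag| − 1 = 2, and hence tw(G) ≤ 2.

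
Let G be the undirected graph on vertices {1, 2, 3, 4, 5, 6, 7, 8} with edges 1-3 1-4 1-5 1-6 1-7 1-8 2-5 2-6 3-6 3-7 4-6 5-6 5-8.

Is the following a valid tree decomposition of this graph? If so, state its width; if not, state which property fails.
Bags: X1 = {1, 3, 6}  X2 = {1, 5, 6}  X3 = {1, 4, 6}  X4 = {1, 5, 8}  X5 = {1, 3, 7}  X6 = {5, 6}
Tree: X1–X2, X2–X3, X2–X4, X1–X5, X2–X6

A tree decomposition must satisfy three properties: every vertex lies in some bag; for every edge, both endpoints lie together in some bag; and for every vertex, the bags containing it form a connected subtree. Here vertex 2 appears in no bag, so the decomposition is invalid.

No — vertex 2 appears in no bag.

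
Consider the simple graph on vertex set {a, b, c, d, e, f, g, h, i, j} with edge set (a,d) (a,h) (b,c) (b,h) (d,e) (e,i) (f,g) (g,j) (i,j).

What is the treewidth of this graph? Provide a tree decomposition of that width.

The largest bag has 2 vertices, giving width 1; this decomposition certifies tw(G) ≤ 1. G has an edge, so its treewidth is at least 1. Combining the bounds, tw(G) = 1.

Treewidth 1.
Bags: B1 = {b, c}  B2 = {b, h}  B3 = {a, h}  B4 = {a, d}  B5 = {d, e}  B6 = {e, i}  B7 = {i, j}  B8 = {g, j}  B9 = {f, g}
Tree: B1–B2, B2–B3, B3–B4, B4–B5, B5–B6, B6–B7, B7–B8, B8–B9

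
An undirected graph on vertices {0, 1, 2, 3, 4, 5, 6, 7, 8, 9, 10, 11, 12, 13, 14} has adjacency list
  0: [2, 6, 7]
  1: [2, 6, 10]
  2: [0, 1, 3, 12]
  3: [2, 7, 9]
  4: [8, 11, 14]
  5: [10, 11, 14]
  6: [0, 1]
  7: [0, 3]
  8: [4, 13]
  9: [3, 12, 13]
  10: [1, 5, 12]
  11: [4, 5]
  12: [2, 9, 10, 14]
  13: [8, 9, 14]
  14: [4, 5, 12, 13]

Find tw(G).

3

A width-3 tree decomposition is:
Bags: B1 = {4, 8, 11, 13}  B2 = {4, 11, 13, 14}  B3 = {5, 11, 13, 14}  B4 = {5, 9, 13, 14}  B5 = {5, 9, 12, 14}  B6 = {5, 9, 10, 12}  B7 = {3, 9, 10, 12}  B8 = {2, 3, 10, 12}  B9 = {1, 2, 3, 10}  B10 = {1, 2, 3, 7}  B11 = {0, 1, 2, 7}  B12 = {0, 1, 6, 7}
Tree: B1–B2, B2–B3, B3–B4, B4–B5, B5–B6, B6–B7, B7–B8, B8–B9, B9–B10, B10–B11, B11–B12
The largest bag has 4 vertices, giving width 3; this decomposition certifies tw(G) ≤ 3. For the lower bound: the 4 vertex sets {4,8,11}, {13}, {14}, {5,9,10,12} are disjoint, each induces a connected subgraph, and every pair is joined by at least one edge of G. Contracting each set to a single vertex therefore yields K_{4} as a minor, and since treewidth is minor-monotone, tw(G) ≥ tw(K_{4}) = 3. Hence tw(G) = 3 exactly.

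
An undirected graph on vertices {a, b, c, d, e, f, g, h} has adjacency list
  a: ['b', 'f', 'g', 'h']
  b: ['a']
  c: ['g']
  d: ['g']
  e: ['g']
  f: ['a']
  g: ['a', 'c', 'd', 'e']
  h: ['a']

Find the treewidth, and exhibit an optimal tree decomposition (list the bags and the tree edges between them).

Treewidth 1.
One such decomposition:
Bags: B1 = {a, b}  B2 = {a, g}  B3 = {d, g}  B4 = {e, g}  B5 = {a, f}  B6 = {c, g}  B7 = {a, h}
Tree: B1–B2, B2–B3, B2–B4, B2–B5, B2–B6, B5–B7

Each bag holds 2 vertices, so the decomposition has width 1, which upper-bounds the treewidth. Since G has at least one edge (e.g. b–a), it is not an edgeless graph, so tw(G) ≥ 1. Combining the bounds, tw(G) = 1.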